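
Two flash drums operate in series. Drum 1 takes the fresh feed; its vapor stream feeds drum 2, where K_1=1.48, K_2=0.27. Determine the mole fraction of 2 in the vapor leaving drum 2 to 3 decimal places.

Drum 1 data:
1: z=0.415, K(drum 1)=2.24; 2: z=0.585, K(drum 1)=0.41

Drum 1:
Let ψ₁ = V/F and solve Σ zᵢ(Kᵢ−1)/(1+ψ₁(Kᵢ−1)) = 0.
g(0) = ΣzᵢKᵢ − 1 = 0.169 and g(1) = 1 − Σzᵢ/Kᵢ = -0.612, so a root lies in (0, 1).
Newton iteration, ψ₁⁰ = 0.5:
  ψ₁ = 0.500: g = -0.1719, g' = -0.653 → ψ₁ = 0.237
  ψ₁ = 0.237: g = -0.0033, g' = -0.657 → ψ₁ = 0.232
Converged at ψ₁ = 0.232.
Drum-1 compositions:
  1: x = 0.322, y = 0.722
  2: x = 0.678, y = 0.278
Drum-2 feed = drum-1 vapor: z₂ = (0.7222, 0.2778).
Drum 2:
Binary case is linear: z₁(K₁−1)(1+ψ₂(K₂−1)) + z₂(K₂−1)(1+ψ₂(K₁−1)) = 0
⇒ ψ₂ = [z₁(K₁−1)+z₂(K₂−1)] / [−(K₁−1)(K₂−1)] = 0.1438/0.3504 = 0.411
  1: x = 0.603, y = 0.893
  2: x = 0.397, y = 0.107

y_2 (drum 2) = 0.107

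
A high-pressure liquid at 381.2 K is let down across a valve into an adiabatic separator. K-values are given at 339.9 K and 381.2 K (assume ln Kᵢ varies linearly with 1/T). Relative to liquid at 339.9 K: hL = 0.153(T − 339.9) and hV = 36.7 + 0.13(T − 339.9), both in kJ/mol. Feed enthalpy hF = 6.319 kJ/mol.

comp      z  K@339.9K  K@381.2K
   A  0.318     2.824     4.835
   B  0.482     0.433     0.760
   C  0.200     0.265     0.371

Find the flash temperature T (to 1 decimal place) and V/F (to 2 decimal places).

Adiabatic flash: solve Rachford–Rice at each trial T, then check hF = ψ·hV(T) + (1−ψ)·hL(T).
  T = 339.9 K: K = (2.824, 0.433, 0.265), RR gives ψ = 0.141, H_out = 5.187 kJ/mol
  T = 381.2 K: K = (4.835, 0.760, 0.371), RR gives ψ = 0.649, H_out = 29.518 kJ/mol
  T = 360.5 K: K = (3.750, 0.583, 0.316), RR gives ψ = 0.384, H_out = 17.079 kJ/mol
  T = 350.2 K: K = (3.268, 0.504, 0.290), RR gives ψ = 0.266, H_out = 11.265 kJ/mol
  T = 345.0 K: K = (3.039, 0.468, 0.277), RR gives ψ = 0.205, H_out = 8.262 kJ/mol
  T = 342.4 K: K = (2.928, 0.450, 0.271), RR gives ψ = 0.173, H_out = 6.716 kJ/mol
  T = 341.1 K: K = (2.874, 0.441, 0.268), RR gives ψ = 0.157, H_out = 5.927 kJ/mol
Linear interpolation between T = 341.1 (H_out = 5.927) and T = 342.4 (H_out = 6.716) on hF = 6.319 gives T ≈ 341.7 K, at which ψ = 0.16.

T = 341.7 K, V/F = 0.16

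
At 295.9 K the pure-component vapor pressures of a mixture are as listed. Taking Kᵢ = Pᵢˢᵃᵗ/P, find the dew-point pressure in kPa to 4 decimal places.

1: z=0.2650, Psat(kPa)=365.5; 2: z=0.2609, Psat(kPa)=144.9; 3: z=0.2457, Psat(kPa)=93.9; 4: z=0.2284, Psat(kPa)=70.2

Pdew = 119.1077 kPa

At the dew point ψ → 1, so Σzᵢ/Kᵢ = 1 with Kᵢ = Pᵢˢᵃᵗ/P ⇒ 1/P = Σzᵢ/Pᵢˢᵃᵗ.
1/P = 0.2650/365.5 + 0.2609/144.9 + 0.2457/93.9 + 0.2284/70.2 = 0.0083958 ⇒ P = 119.1077 kPa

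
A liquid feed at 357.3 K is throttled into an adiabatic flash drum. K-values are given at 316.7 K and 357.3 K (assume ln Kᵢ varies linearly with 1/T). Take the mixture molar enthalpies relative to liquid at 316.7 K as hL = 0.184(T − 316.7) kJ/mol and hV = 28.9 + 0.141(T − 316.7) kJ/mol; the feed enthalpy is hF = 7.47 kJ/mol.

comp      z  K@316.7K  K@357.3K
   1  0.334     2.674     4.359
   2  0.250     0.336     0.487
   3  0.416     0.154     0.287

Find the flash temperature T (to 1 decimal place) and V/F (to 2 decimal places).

Adiabatic flash: solve Rachford–Rice at each trial T, then check hF = ψ·hV(T) + (1−ψ)·hL(T).
  T = 316.7 K: K = (2.674, 0.336, 0.154), RR gives ψ = 0.031, H_out = 0.910 kJ/mol
  T = 357.3 K: K = (4.359, 0.487, 0.287), RR gives ψ = 0.322, H_out = 16.221 kJ/mol
  T = 337.0 K: K = (3.465, 0.409, 0.214), RR gives ψ = 0.197, H_out = 9.260 kJ/mol
  T = 326.9 K: K = (3.058, 0.372, 0.183), RR gives ψ = 0.123, H_out = 5.386 kJ/mol
  T = 331.9 K: K = (3.256, 0.390, 0.198), RR gives ψ = 0.161, H_out = 7.356 kJ/mol
  T = 334.4 K: K = (3.358, 0.399, 0.206), RR gives ψ = 0.179, H_out = 8.301 kJ/mol
  T = 333.1 K: K = (3.305, 0.395, 0.202), RR gives ψ = 0.170, H_out = 7.813 kJ/mol
Linear interpolation between T = 331.9 (H_out = 7.356) and T = 333.1 (H_out = 7.813) on hF = 7.47 gives T ≈ 332.2 K, at which ψ = 0.16.

T = 332.2 K, V/F = 0.16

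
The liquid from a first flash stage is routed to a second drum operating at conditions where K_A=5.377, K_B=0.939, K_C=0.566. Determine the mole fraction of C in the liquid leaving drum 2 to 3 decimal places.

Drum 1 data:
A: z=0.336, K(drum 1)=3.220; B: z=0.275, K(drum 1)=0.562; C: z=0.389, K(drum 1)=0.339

Drum 1:
Rachford–Rice: g(ψ₁) = Σ zᵢ(Kᵢ−1)/(1+ψ₁(Kᵢ−1)) = 0.
Feasibility: ΣzᵢKᵢ = 1.368, Σzᵢ/Kᵢ = 1.741 — both > 1, two phases present.
Newton–Raphson from ψ₁ = 0.5:
  ψ₁ = 0.500: g = -0.1848, g' = -0.838 → ψ₁ = 0.279
  ψ₁ = 0.279: g = 0.0077, g' = -0.955 → ψ₁ = 0.288
Converged at ψ₁ = 0.288.
Drum-1 compositions:
  A: x = 0.205, y = 0.660
  B: x = 0.315, y = 0.177
  C: x = 0.480, y = 0.163
Drum-2 feed = drum-1 liquid: z₂ = (0.2051, 0.3146, 0.4803).
Drum 2:
Rachford–Rice: g(ψ₂) = Σ zᵢ(Kᵢ−1)/(1+ψ₂(Kᵢ−1)) = 0.
Check two-phase: ΣzᵢKᵢ = 1.670 > 1 and Σzᵢ/Kᵢ = 1.222 > 1, so g(0) = 0.670 > 0 and g(1) = -0.222 < 0.
Iterate (Newton) starting at ψ₂ = 0.53:
  ψ₂ = 0.530: g = -0.0202, g' = -0.510 → ψ₂ = 0.490
  ψ₂ = 0.490: g = 0.0006, g' = -0.544 → ψ₂ = 0.492
Converged at ψ₂ = 0.492.
  A: x = 0.065, y = 0.350
  B: x = 0.324, y = 0.305
  C: x = 0.611, y = 0.346

x_C (drum 2) = 0.611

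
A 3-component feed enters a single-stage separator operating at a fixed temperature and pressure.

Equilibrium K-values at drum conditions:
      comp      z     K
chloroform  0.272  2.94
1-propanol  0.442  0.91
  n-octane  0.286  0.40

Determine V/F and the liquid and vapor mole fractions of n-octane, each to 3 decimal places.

V/F = 0.461, x_n-octane = 0.395, y_n-octane = 0.158

Material balance + equilibrium reduce to Σ zᵢ(Kᵢ−1)/(1+V/F(Kᵢ−1)) = 0.
Check two-phase: ΣzᵢKᵢ = 1.316 > 1 and Σzᵢ/Kᵢ = 1.293 > 1, so g(0) = 0.316 > 0 and g(1) = -0.293 < 0.
Newton–Raphson from V/F = 0.5:
  V/F = 0.500: g = -0.0189, g' = -0.478 → V/F = 0.460
  V/F = 0.460: g = 0.0002, g' = -0.486 → V/F = 0.461
Converged at V/F = 0.461.
Compositions from xᵢ = zᵢ/(1+V/F(Kᵢ−1)), yᵢ = Kᵢxᵢ:
  chloroform: x = 0.144, y = 0.422
  1-propanol: x = 0.461, y = 0.420
  n-octane: x = 0.395, y = 0.158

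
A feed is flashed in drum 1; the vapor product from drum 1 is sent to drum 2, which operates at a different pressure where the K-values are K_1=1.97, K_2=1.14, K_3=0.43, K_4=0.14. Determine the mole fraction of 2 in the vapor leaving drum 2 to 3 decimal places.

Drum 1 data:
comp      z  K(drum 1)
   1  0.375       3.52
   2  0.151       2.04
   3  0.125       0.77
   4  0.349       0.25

Drum 1:
Rachford–Rice: g(ψ₁) = Σ zᵢ(Kᵢ−1)/(1+ψ₁(Kᵢ−1)) = 0.
Feasibility: ΣzᵢKᵢ = 1.812, Σzᵢ/Kᵢ = 1.739 — both > 1, two phases present.
Iterate (Newton) starting at ψ₁ = 0.5:
  ψ₁ = 0.500: g = 0.0702, g' = -1.048 → ψ₁ = 0.567
  ψ₁ = 0.567: g = -0.0006, g' = -1.071 → ψ₁ = 0.566
Converged at ψ₁ = 0.566.
Drum-1 compositions:
  1: x = 0.154, y = 0.544
  2: x = 0.095, y = 0.194
  3: x = 0.144, y = 0.111
  4: x = 0.607, y = 0.152
Drum-2 feed = drum-1 vapor: z₂ = (0.5438, 0.1938, 0.1107, 0.1517).
Drum 2:
Newton iteration, ψ₂⁰ = 0.4:
  ψ₂ = 0.400: g = 0.1252, g' = -0.590 → ψ₂ = 0.612
  ψ₂ = 0.612: g = -0.0164, g' = -0.790 → ψ₂ = 0.591
Converged at ψ₂ = 0.591.
  1: x = 0.346, y = 0.681
  2: x = 0.179, y = 0.204
  3: x = 0.167, y = 0.072
  4: x = 0.308, y = 0.043

y_2 (drum 2) = 0.204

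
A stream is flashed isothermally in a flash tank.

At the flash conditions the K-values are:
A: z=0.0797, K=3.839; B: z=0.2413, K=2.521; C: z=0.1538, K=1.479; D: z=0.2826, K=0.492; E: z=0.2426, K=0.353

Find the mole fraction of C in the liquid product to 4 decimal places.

x_C = 0.1288

Rachford–Rice: g(V/F) = Σ zᵢ(Kᵢ−1)/(1+V/F(Kᵢ−1)) = 0.
Feasibility: ΣzᵢKᵢ = 1.3664, Σzᵢ/Kᵢ = 1.4821 — both > 1, two phases present.
Newton iteration, V/F⁰ = 0.66:
  V/F = 0.6600: g = -0.17205, g' = -0.7116 → V/F = 0.4182
  V/F = 0.4182: g = -0.00833, g' = -0.6758 → V/F = 0.4059
Converged at V/F = 0.4059.
Compositions from xᵢ = zᵢ/(1+V/F(Kᵢ−1)), yᵢ = Kᵢxᵢ:
  A: x = 0.0370, y = 0.1422
  B: x = 0.1492, y = 0.3761
  C: x = 0.1288, y = 0.1904
  D: x = 0.3560, y = 0.1752
  E: x = 0.3290, y = 0.1161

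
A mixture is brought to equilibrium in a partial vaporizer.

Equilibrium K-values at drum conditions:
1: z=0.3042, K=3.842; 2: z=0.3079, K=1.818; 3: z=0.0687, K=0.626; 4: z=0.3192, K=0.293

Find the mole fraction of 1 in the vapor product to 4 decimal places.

Let ψ = V/F and solve Σ zᵢ(Kᵢ−1)/(1+ψ(Kᵢ−1)) = 0.
Feasibility: ΣzᵢKᵢ = 1.8650, Σzᵢ/Kᵢ = 1.4477 — both > 1, two phases present.
Iterate (Newton) starting at ψ = 0.59:
  ψ = 0.5900: g = 0.07271, g' = -0.9221 → ψ = 0.6688
  ψ = 0.6688: g = -0.00157, g' = -0.9694 → ψ = 0.6672
Converged at ψ = 0.6672.
Compositions from xᵢ = zᵢ/(1+ψ(Kᵢ−1)), yᵢ = Kᵢxᵢ:
  1: x = 0.1050, y = 0.4035
  2: x = 0.1992, y = 0.3621
  3: x = 0.0915, y = 0.0573
  4: x = 0.6042, y = 0.1770

y_1 = 0.4035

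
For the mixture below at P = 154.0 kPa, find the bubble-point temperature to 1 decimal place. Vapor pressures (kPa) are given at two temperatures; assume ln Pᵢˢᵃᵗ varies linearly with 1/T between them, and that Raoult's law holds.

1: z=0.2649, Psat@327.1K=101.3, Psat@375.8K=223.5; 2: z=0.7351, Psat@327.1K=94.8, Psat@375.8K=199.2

Bubble-point temperature: ΣzᵢPᵢˢᵃᵗ(T) = P. Interpolate ln Pᵢˢᵃᵗ = aᵢ + bᵢ/T.
  T = 327.1 K: ΣzᵢPᵢˢᵃᵗ = 96.52 kPa
  T = 375.8 K: ΣzᵢPᵢˢᵃᵗ = 205.64 kPa
  T = 351.5 K: ΣzᵢPᵢˢᵃᵗ = 144.73 kPa
  T = 363.6 K: ΣzᵢPᵢˢᵃᵗ = 173.40 kPa
  T = 357.6 K: ΣzᵢPᵢˢᵃᵗ = 158.78 kPa
  T = 354.6 K: ΣzᵢPᵢˢᵃᵗ = 151.77 kPa
  T = 356.1 K: ΣzᵢPᵢˢᵃᵗ = 155.25 kPa
Interpolating between 354.6 K and 356.1 K gives T ≈ 355.6 K.

T = 355.6 K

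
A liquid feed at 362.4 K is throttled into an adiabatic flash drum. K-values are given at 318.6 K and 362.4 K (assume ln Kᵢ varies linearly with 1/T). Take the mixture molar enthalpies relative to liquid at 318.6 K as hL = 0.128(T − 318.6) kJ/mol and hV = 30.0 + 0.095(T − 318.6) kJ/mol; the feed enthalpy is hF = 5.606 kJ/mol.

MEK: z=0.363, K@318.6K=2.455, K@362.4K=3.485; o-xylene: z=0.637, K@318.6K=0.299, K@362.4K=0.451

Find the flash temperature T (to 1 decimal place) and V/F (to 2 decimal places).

Adiabatic flash: solve Rachford–Rice at each trial T, then check hF = ψ·hV(T) + (1−ψ)·hL(T).
  T = 318.6 K: K = (2.455, 0.299), RR gives ψ = 0.080, H_out = 2.401 kJ/mol
  T = 362.4 K: K = (3.485, 0.451), RR gives ψ = 0.405, H_out = 17.167 kJ/mol
  T = 340.5 K: K = (2.958, 0.372), RR gives ψ = 0.253, H_out = 10.205 kJ/mol
  T = 329.6 K: K = (2.704, 0.335), RR gives ψ = 0.172, H_out = 6.508 kJ/mol
  T = 324.1 K: K = (2.579, 0.317), RR gives ψ = 0.128, H_out = 4.515 kJ/mol
  T = 326.9 K: K = (2.642, 0.326), RR gives ψ = 0.151, H_out = 5.543 kJ/mol
  T = 328.2 K: K = (2.672, 0.330), RR gives ψ = 0.161, H_out = 6.010 kJ/mol
Linear interpolation between T = 326.9 (H_out = 5.543) and T = 328.2 (H_out = 6.010) on hF = 5.606 gives T ≈ 327.1 K, at which ψ = 0.15.

T = 327.1 K, V/F = 0.15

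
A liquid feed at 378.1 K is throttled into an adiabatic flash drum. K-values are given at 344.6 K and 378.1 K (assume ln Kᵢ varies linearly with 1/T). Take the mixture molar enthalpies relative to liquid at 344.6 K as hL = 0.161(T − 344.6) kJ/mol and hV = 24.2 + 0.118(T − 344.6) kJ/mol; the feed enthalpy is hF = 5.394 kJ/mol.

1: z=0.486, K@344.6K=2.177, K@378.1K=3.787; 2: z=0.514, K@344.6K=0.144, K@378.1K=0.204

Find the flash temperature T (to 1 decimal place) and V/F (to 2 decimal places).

T = 349.1 K, V/F = 0.19

Adiabatic flash: solve Rachford–Rice at each trial T, then check hF = ψ·hV(T) + (1−ψ)·hL(T).
  T = 344.6 K: K = (2.177, 0.144), RR gives ψ = 0.131, H_out = 3.171 kJ/mol
  T = 378.1 K: K = (3.787, 0.204), RR gives ψ = 0.426, H_out = 15.092 kJ/mol
  T = 361.4 K: K = (2.911, 0.173), RR gives ψ = 0.319, H_out = 10.184 kJ/mol
  T = 353.0 K: K = (2.526, 0.158), RR gives ψ = 0.240, H_out = 7.084 kJ/mol
  T = 348.8 K: K = (2.347, 0.151), RR gives ψ = 0.191, H_out = 5.261 kJ/mol
  T = 350.9 K: K = (2.435, 0.155), RR gives ψ = 0.217, H_out = 6.201 kJ/mol
Linear interpolation between T = 348.8 (H_out = 5.261) and T = 350.9 (H_out = 6.201) on hF = 5.394 gives T ≈ 349.1 K, at which ψ = 0.19.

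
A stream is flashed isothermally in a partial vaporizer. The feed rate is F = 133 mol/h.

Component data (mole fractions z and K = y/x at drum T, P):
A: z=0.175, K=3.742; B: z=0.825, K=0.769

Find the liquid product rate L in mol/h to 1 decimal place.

L = 72.3 mol/h

Rachford–Rice: g(ψ) = Σ zᵢ(Kᵢ−1)/(1+ψ(Kᵢ−1)) = 0.
Feasibility: ΣzᵢKᵢ = 1.289, Σzᵢ/Kᵢ = 1.120 — both > 1, two phases present.
Newton–Raphson from ψ = 0.66:
  ψ = 0.660: g = -0.0541, g' = -0.228 → ψ = 0.423
  ψ = 0.423: g = 0.0110, g' = -0.336 → ψ = 0.456
  ψ = 0.456: g = 0.0004, g' = -0.315 → ψ = 0.457
Converged at ψ = 0.457.
Then V = ψ·F = 0.4567·133 = 60.7 mol/h and L = F − V = 72.3 mol/h.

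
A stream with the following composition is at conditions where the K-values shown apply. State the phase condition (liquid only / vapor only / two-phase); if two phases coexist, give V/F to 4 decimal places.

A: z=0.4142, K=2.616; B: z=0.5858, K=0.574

two-phase, V/F = 0.6098

ΣzᵢKᵢ = 1.4198; Σzᵢ/Kᵢ = 1.1789.
Both exceed 1, so a two-phase solution exists.
Material balance + equilibrium reduce to Σ zᵢ(Kᵢ−1)/(1+ψ(Kᵢ−1)) = 0.
Iterate (Newton) starting at ψ = 0.57:
  ψ = 0.5700: g = 0.01884, g' = -0.4785 → ψ = 0.6094
  ψ = 0.6094: g = 0.00020, g' = -0.4685 → ψ = 0.6098
Converged at ψ = 0.6098.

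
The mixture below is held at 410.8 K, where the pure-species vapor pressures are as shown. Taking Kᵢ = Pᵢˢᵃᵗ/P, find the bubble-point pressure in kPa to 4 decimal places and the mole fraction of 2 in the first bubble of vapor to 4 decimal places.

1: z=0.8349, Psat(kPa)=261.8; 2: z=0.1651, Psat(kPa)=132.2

At the bubble point ψ → 0, so ΣzᵢKᵢ = 1 with Kᵢ = Pᵢˢᵃᵗ/P ⇒ P = ΣzᵢPᵢˢᵃᵗ.
P = 0.8349·261.8 + 0.1651·132.2 = 240.4030 kPa
yᵢ = zᵢPᵢˢᵃᵗ/P ⇒ y_2 = 0.1651·132.2/240.4030 = 0.0908

Pbub = 240.4030 kPa, y_2 = 0.0908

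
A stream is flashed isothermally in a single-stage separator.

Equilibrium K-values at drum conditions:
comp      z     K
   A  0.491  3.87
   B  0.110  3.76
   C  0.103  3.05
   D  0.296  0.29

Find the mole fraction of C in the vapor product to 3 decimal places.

y_C = 0.112

Iterate (Newton) starting at β = 0.42:
  β = 0.420: g = 0.5936, g' = -1.439 → β = 0.832
  β = 0.832: g = 0.0720, g' = -1.380 → β = 0.885
  β = 0.885: g = -0.0036, g' = -1.527 → β = 0.882
Converged at β = 0.882.
Compositions from xᵢ = zᵢ/(1+β(Kᵢ−1)), yᵢ = Kᵢxᵢ:
  A: x = 0.139, y = 0.538
  B: x = 0.032, y = 0.120
  C: x = 0.037, y = 0.112
  D: x = 0.792, y = 0.230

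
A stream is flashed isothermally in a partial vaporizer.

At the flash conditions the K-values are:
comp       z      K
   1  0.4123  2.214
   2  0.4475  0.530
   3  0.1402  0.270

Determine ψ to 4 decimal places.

Newton–Raphson from ψ = 0.41:
  ψ = 0.4100: g = -0.07240, g' = -0.5747 → ψ = 0.2840
  ψ = 0.2840: g = 0.00035, g' = -0.5866 → ψ = 0.2846
Converged at ψ = 0.2846.

ψ = 0.2846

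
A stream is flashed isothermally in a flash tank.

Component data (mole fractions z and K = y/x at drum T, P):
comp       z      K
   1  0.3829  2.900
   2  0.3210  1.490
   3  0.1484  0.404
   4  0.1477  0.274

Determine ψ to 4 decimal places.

Rachford–Rice: g(ψ) = Σ zᵢ(Kᵢ−1)/(1+ψ(Kᵢ−1)) = 0.
Check two-phase: ΣzᵢKᵢ = 1.6891 > 1 and Σzᵢ/Kᵢ = 1.2538 > 1, so g(0) = 0.6891 > 0 and g(1) = -0.2538 < 0.
Newton iteration, ψ⁰ = 0.5:
  ψ = 0.5000: g = 0.20509, g' = -0.7121 → ψ = 0.7880
  ψ = 0.7880: g = -0.01257, g' = -0.8744 → ψ = 0.7736
  ψ = 0.7736: g = -0.00015, g' = -0.8538 → ψ = 0.7735
Converged at ψ = 0.7735.

ψ = 0.7735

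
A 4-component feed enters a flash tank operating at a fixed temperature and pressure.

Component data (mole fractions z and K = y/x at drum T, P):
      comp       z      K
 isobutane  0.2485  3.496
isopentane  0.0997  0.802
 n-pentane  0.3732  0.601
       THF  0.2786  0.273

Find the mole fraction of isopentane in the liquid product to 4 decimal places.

Let ψ = V/F and solve Σ zᵢ(Kᵢ−1)/(1+ψ(Kᵢ−1)) = 0.
g(0) = ΣzᵢKᵢ − 1 = 0.2491 and g(1) = 1 − Σzᵢ/Kᵢ = -0.8369, so a root lies in (0, 1).
Iterate (Newton) starting at ψ = 0.37:
  ψ = 0.3700: g = -0.15061, g' = -0.7803 → ψ = 0.1770
  ψ = 0.1770: g = 0.01708, g' = -1.0117 → ψ = 0.1939
  ψ = 0.1939: g = 0.00030, g' = -0.9766 → ψ = 0.1942
Converged at ψ = 0.1942.
Compositions from xᵢ = zᵢ/(1+ψ(Kᵢ−1)), yᵢ = Kᵢxᵢ:
  isobutane: x = 0.1674, y = 0.5852
  isopentane: x = 0.1037, y = 0.0832
  n-pentane: x = 0.4045, y = 0.2431
  THF: x = 0.3244, y = 0.0886

x_isopentane = 0.1037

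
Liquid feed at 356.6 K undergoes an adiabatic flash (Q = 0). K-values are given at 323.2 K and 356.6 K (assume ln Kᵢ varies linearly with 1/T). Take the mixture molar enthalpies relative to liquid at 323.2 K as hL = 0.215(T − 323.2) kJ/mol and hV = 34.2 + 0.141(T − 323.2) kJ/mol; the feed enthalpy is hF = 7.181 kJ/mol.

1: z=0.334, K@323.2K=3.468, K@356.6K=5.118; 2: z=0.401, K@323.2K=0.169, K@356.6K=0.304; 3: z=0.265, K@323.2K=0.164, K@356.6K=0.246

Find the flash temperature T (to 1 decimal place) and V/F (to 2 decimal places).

Adiabatic flash: solve Rachford–Rice at each trial T, then check hF = ψ·hV(T) + (1−ψ)·hL(T).
  T = 323.2 K: K = (3.468, 0.169, 0.164), RR gives ψ = 0.131, H_out = 4.484 kJ/mol
  T = 356.6 K: K = (5.118, 0.304, 0.246), RR gives ψ = 0.303, H_out = 16.781 kJ/mol
  T = 339.9 K: K = (4.253, 0.230, 0.203), RR gives ψ = 0.223, H_out = 10.942 kJ/mol
  T = 331.5 K: K = (3.848, 0.198, 0.183), RR gives ψ = 0.179, H_out = 7.810 kJ/mol
  T = 327.4 K: K = (3.658, 0.183, 0.173), RR gives ψ = 0.156, H_out = 6.202 kJ/mol
  T = 329.4 K: K = (3.750, 0.190, 0.178), RR gives ψ = 0.168, H_out = 6.994 kJ/mol
Linear interpolation between T = 329.4 (H_out = 6.994) and T = 331.5 (H_out = 7.810) on hF = 7.181 gives T ≈ 329.9 K, at which ψ = 0.17.

T = 329.9 K, V/F = 0.17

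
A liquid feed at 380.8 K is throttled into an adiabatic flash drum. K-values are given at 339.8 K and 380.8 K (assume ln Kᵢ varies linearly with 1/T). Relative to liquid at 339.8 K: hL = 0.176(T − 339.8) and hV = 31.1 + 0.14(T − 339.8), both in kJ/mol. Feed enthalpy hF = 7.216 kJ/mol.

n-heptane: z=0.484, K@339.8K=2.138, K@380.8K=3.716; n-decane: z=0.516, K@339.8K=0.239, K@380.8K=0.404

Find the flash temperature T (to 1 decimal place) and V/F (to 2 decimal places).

T = 342.2 K, V/F = 0.22

Adiabatic flash: solve Rachford–Rice at each trial T, then check hF = ψ·hV(T) + (1−ψ)·hL(T).
  T = 339.8 K: K = (2.138, 0.239), RR gives ψ = 0.183, H_out = 5.678 kJ/mol
  T = 380.8 K: K = (3.716, 0.404), RR gives ψ = 0.622, H_out = 25.645 kJ/mol
  T = 360.3 K: K = (2.863, 0.315), RR gives ψ = 0.430, H_out = 16.666 kJ/mol
  T = 350.1 K: K = (2.487, 0.276), RR gives ψ = 0.321, H_out = 11.686 kJ/mol
  T = 345.0 K: K = (2.310, 0.257), RR gives ψ = 0.258, H_out = 8.882 kJ/mol
  T = 342.4 K: K = (2.223, 0.248), RR gives ψ = 0.222, H_out = 7.332 kJ/mol
  T = 341.1 K: K = (2.180, 0.243), RR gives ψ = 0.203, H_out = 6.519 kJ/mol
Linear interpolation between T = 341.1 (H_out = 6.519) and T = 342.4 (H_out = 7.332) on hF = 7.216 gives T ≈ 342.2 K, at which ψ = 0.22.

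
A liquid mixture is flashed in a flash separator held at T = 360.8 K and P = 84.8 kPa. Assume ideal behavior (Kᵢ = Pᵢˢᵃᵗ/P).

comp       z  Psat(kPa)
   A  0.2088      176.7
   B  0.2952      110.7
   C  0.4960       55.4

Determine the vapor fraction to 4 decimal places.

ψ = 0.5814

Raoult's law: Kᵢ = Pᵢˢᵃᵗ/P = Pᵢˢᵃᵗ/84.8.
  K_A = 176.7/84.8 = 2.083726, K_B = 110.7/84.8 = 1.305425, K_C = 55.4/84.8 = 0.653302
Newton iteration, ψ⁰ = 0.47:
  ψ = 0.4700: g = 0.02333, g' = -0.2138 → ψ = 0.5791
  ψ = 0.5791: g = 0.00048, g' = -0.2058 → ψ = 0.5814
Converged at ψ = 0.5814.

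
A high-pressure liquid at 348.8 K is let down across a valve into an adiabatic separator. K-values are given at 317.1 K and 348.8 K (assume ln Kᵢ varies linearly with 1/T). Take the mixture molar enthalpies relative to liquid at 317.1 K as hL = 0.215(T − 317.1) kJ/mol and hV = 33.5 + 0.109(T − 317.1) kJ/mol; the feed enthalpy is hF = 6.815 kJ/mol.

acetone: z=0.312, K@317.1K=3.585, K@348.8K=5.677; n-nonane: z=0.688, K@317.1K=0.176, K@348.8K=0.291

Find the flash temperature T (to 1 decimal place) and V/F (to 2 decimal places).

Adiabatic flash: solve Rachford–Rice at each trial T, then check hF = ψ·hV(T) + (1−ψ)·hL(T).
  T = 317.1 K: K = (3.585, 0.176), RR gives ψ = 0.112, H_out = 3.768 kJ/mol
  T = 348.8 K: K = (5.677, 0.291), RR gives ψ = 0.293, H_out = 15.645 kJ/mol
  T = 333.0 K: K = (4.564, 0.229), RR gives ψ = 0.212, H_out = 10.155 kJ/mol
  T = 325.1 K: K = (4.060, 0.202), RR gives ψ = 0.166, H_out = 7.140 kJ/mol
  T = 321.1 K: K = (3.818, 0.189), RR gives ψ = 0.140, H_out = 5.503 kJ/mol
  T = 323.1 K: K = (3.938, 0.195), RR gives ψ = 0.153, H_out = 6.332 kJ/mol
Linear interpolation between T = 323.1 (H_out = 6.332) and T = 325.1 (H_out = 7.140) on hF = 6.815 gives T ≈ 324.3 K, at which ψ = 0.16.

T = 324.3 K, V/F = 0.16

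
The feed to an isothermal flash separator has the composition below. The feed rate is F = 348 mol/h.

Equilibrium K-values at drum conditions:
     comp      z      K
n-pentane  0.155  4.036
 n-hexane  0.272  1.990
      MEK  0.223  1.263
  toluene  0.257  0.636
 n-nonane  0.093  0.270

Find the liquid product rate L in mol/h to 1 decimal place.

L = 46.0 mol/h

Let ψ = V/F and solve Σ zᵢ(Kᵢ−1)/(1+ψ(Kᵢ−1)) = 0.
Check two-phase: ΣzᵢKᵢ = 1.637 > 1 and Σzᵢ/Kᵢ = 1.100 > 1, so g(0) = 0.637 > 0 and g(1) = -0.100 < 0.
Iterate (Newton) starting at ψ = 0.61:
  ψ = 0.610: g = 0.1408, g' = -0.508 → ψ = 0.887
  ψ = 0.887: g = -0.0125, g' = -0.664 → ψ = 0.868
Converged at ψ = 0.868.
Then V = ψ·F = 0.8679·348 = 302.0 mol/h and L = F − V = 46.0 mol/h.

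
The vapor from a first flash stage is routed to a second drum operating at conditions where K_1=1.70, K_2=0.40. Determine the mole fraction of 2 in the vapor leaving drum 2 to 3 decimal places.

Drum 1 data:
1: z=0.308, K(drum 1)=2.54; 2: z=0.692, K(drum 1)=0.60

y_2 (drum 2) = 0.215

Drum 1:
Material balance + equilibrium reduce to Σ zᵢ(Kᵢ−1)/(1+ψ₁(Kᵢ−1)) = 0.
Check two-phase: ΣzᵢKᵢ = 1.198 > 1 and Σzᵢ/Kᵢ = 1.275 > 1, so g(0) = 0.198 > 0 and g(1) = -0.275 < 0.
Binary case is linear: z₁(K₁−1)(1+ψ₁(K₂−1)) + z₂(K₂−1)(1+ψ₁(K₁−1)) = 0
⇒ ψ₁ = [z₁(K₁−1)+z₂(K₂−1)] / [−(K₁−1)(K₂−1)] = 0.1975/0.6160 = 0.321
Drum-1 compositions:
  1: x = 0.206, y = 0.524
  2: x = 0.794, y = 0.476
Drum-2 feed = drum-1 vapor: z₂ = (0.5237, 0.4763).
Drum 2:
Rachford–Rice: g(ψ₂) = Σ zᵢ(Kᵢ−1)/(1+ψ₂(Kᵢ−1)) = 0.
Feasibility: ΣzᵢKᵢ = 1.081, Σzᵢ/Kᵢ = 1.499 — both > 1, two phases present.
Newton iteration, ψ₂⁰ = 0.5:
  ψ₂ = 0.500: g = -0.1367, g' = -0.491 → ψ₂ = 0.221
  ψ₂ = 0.221: g = -0.0122, g' = -0.420 → ψ₂ = 0.193
  ψ₂ = 0.193: g = -0.0000, g' = -0.418 → ψ₂ = 0.192
Converged at ψ₂ = 0.192.
  1: x = 0.462, y = 0.785
  2: x = 0.538, y = 0.215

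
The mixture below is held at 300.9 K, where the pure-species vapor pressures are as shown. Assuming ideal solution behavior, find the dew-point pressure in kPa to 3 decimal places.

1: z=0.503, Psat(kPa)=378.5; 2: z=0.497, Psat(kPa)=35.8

At the dew point ψ → 1, so Σzᵢ/Kᵢ = 1 with Kᵢ = Pᵢˢᵃᵗ/P ⇒ 1/P = Σzᵢ/Pᵢˢᵃᵗ.
1/P = 0.503/378.5 + 0.497/35.8 = 0.015212 ⇒ P = 65.739 kPa

Pdew = 65.739 kPa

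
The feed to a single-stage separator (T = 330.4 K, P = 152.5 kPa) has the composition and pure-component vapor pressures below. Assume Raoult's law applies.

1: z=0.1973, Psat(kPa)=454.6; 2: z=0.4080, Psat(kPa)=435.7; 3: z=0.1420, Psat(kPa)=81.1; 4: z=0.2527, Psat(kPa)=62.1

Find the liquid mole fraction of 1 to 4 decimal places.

Raoult's law: Kᵢ = Pᵢˢᵃᵗ/P = Pᵢˢᵃᵗ/152.5.
  K_1 = 454.6/152.5 = 2.980984, K_2 = 435.7/152.5 = 2.857049, K_3 = 81.1/152.5 = 0.531803, K_4 = 62.1/152.5 = 0.407213
Rachford–Rice: g(ψ) = Σ zᵢ(Kᵢ−1)/(1+ψ(Kᵢ−1)) = 0.
g(0) = ΣzᵢKᵢ − 1 = 0.9322 and g(1) = 1 − Σzᵢ/Kᵢ = -0.0966, so a root lies in (0, 1).
Iterate (Newton) starting at ψ = 0.6:
  ψ = 0.6000: g = 0.21201, g' = -0.7505 → ψ = 0.8825
  ψ = 0.8825: g = 0.00193, g' = -0.7855 → ψ = 0.8849
Converged at ψ = 0.8849.
Compositions from xᵢ = zᵢ/(1+ψ(Kᵢ−1)), yᵢ = Kᵢxᵢ:
  1: x = 0.0717, y = 0.2136
  2: x = 0.1543, y = 0.4410
  3: x = 0.2425, y = 0.1289
  4: x = 0.5315, y = 0.2164

x_1 = 0.0717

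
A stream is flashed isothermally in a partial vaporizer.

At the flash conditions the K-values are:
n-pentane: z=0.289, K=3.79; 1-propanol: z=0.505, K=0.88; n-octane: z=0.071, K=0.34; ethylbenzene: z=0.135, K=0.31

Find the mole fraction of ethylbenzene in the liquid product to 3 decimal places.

Material balance + equilibrium reduce to Σ zᵢ(Kᵢ−1)/(1+β(Kᵢ−1)) = 0.
g(0) = ΣzᵢKᵢ − 1 = 0.606 and g(1) = 1 − Σzᵢ/Kᵢ = -0.294, so a root lies in (0, 1).
Newton iteration, β⁰ = 0.5:
  β = 0.500: g = 0.0600, g' = -0.619 → β = 0.597
  β = 0.597: g = 0.0015, g' = -0.595 → β = 0.599
Converged at β = 0.599.
Compositions from xᵢ = zᵢ/(1+β(Kᵢ−1)), yᵢ = Kᵢxᵢ:
  n-pentane: x = 0.108, y = 0.410
  1-propanol: x = 0.544, y = 0.479
  n-octane: x = 0.117, y = 0.040
  ethylbenzene: x = 0.230, y = 0.071

x_ethylbenzene = 0.230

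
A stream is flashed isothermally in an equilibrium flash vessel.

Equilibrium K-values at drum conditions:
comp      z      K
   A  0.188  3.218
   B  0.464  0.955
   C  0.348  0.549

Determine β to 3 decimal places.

Material balance + equilibrium reduce to Σ zᵢ(Kᵢ−1)/(1+β(Kᵢ−1)) = 0.
Feasibility: ΣzᵢKᵢ = 1.239, Σzᵢ/Kᵢ = 1.178 — both > 1, two phases present.
Newton–Raphson from β = 0.6:
  β = 0.600: g = -0.0577, g' = -0.304 → β = 0.410
  β = 0.410: g = 0.0045, g' = -0.361 → β = 0.423
Converged at β = 0.423.

β = 0.423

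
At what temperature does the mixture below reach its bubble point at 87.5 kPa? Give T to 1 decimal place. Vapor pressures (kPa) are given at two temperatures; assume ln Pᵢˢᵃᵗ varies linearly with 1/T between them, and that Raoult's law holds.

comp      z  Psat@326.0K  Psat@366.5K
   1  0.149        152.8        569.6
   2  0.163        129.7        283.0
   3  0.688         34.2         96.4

Bubble-point temperature: ΣzᵢPᵢˢᵃᵗ(T) = P. Interpolate ln Pᵢˢᵃᵗ = aᵢ + bᵢ/T.
  T = 326.0 K: ΣzᵢPᵢˢᵃᵗ = 67.44 kPa
  T = 366.5 K: ΣzᵢPᵢˢᵃᵗ = 197.32 kPa
  T = 346.2 K: ΣzᵢPᵢˢᵃᵗ = 118.19 kPa
  T = 336.1 K: ΣzᵢPᵢˢᵃᵗ = 89.89 kPa
  T = 331.1 K: ΣzᵢPᵢˢᵃᵗ = 78.11 kPa
  T = 333.6 K: ΣzᵢPᵢˢᵃᵗ = 83.83 kPa
Interpolating between 333.6 K and 336.1 K gives T ≈ 335.1 K.

T = 335.1 K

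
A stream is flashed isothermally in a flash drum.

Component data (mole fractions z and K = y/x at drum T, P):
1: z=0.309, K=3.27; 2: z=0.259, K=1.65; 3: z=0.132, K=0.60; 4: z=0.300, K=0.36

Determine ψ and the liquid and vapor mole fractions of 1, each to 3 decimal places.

Material balance + equilibrium reduce to Σ zᵢ(Kᵢ−1)/(1+ψ(Kᵢ−1)) = 0.
g(0) = ΣzᵢKᵢ − 1 = 0.625 and g(1) = 1 − Σzᵢ/Kᵢ = -0.305, so a root lies in (0, 1).
Iterate (Newton) starting at ψ = 0.53:
  ψ = 0.530: g = 0.0860, g' = -0.704 → ψ = 0.652
Converged at ψ = 0.652.
Compositions from xᵢ = zᵢ/(1+ψ(Kᵢ−1)), yᵢ = Kᵢxᵢ:
  1: x = 0.125, y = 0.407
  2: x = 0.182, y = 0.300
  3: x = 0.179, y = 0.107
  4: x = 0.515, y = 0.185

ψ = 0.652, x_1 = 0.125, y_1 = 0.407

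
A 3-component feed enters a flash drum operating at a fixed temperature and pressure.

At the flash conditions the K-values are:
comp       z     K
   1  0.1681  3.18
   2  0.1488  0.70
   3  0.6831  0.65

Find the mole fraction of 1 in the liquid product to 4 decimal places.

x_1 = 0.1353

Material balance + equilibrium reduce to Σ zᵢ(Kᵢ−1)/(1+ψ(Kᵢ−1)) = 0.
Feasibility: ΣzᵢKᵢ = 1.0827, Σzᵢ/Kᵢ = 1.3164 — both > 1, two phases present.
Newton iteration, ψ⁰ = 0.5:
  ψ = 0.5000: g = -0.16698, g' = -0.3244 → ψ = 0.0000
  ψ = 0.0000: g = 0.08273, g' = -0.8959 → ψ = 0.0923
  ψ = 0.0923: g = 0.01207, g' = -0.6571 → ψ = 0.1107
  ψ = 0.1107: g = 0.00032, g' = -0.6233 → ψ = 0.1112
Converged at ψ = 0.1112.
Compositions from xᵢ = zᵢ/(1+ψ(Kᵢ−1)), yᵢ = Kᵢxᵢ:
  1: x = 0.1353, y = 0.4302
  2: x = 0.1539, y = 0.1078
  3: x = 0.7108, y = 0.4620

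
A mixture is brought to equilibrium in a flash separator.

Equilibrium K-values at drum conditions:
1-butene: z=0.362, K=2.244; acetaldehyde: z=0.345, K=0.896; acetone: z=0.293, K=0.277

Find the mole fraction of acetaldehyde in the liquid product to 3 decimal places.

x_acetaldehyde = 0.358

Material balance + equilibrium reduce to Σ zᵢ(Kᵢ−1)/(1+β(Kᵢ−1)) = 0.
Feasibility: ΣzᵢKᵢ = 1.203, Σzᵢ/Kᵢ = 1.604 — both > 1, two phases present.
Iterate (Newton) starting at β = 0.54:
  β = 0.540: g = -0.1162, g' = -0.617 → β = 0.352
  β = 0.352: g = -0.0080, g' = -0.551 → β = 0.337
Converged at β = 0.337.
Compositions from xᵢ = zᵢ/(1+β(Kᵢ−1)), yᵢ = Kᵢxᵢ:
  1-butene: x = 0.255, y = 0.572
  acetaldehyde: x = 0.358, y = 0.320
  acetone: x = 0.387, y = 0.107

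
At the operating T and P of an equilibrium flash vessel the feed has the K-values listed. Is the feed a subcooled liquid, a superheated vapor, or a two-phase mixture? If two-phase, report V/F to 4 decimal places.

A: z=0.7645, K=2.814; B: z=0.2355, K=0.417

superheated vapor

ΣzᵢKᵢ = 2.2495; Σzᵢ/Kᵢ = 0.8364.
Since Σzᵢ/Kᵢ < 1 the mixture is above its dew point — single vapor phase.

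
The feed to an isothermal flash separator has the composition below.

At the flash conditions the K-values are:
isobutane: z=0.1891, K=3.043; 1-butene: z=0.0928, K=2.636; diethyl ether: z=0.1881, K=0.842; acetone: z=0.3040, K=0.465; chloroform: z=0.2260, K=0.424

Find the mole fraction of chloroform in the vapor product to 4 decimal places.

y_chloroform = 0.1112

Material balance + equilibrium reduce to Σ zᵢ(Kᵢ−1)/(1+β(Kᵢ−1)) = 0.
g(0) = ΣzᵢKᵢ − 1 = 0.2156 and g(1) = 1 − Σzᵢ/Kᵢ = -0.5075, so a root lies in (0, 1).
Newton iteration, β⁰ = 0.5:
  β = 0.5000: g = -0.16251, g' = -0.5839 → β = 0.2217
  β = 0.2217: g = 0.01277, g' = -0.7233 → β = 0.2393
  β = 0.2393: g = 0.00017, g' = -0.7047 → β = 0.2396
Converged at β = 0.2396.
Compositions from xᵢ = zᵢ/(1+β(Kᵢ−1)), yᵢ = Kᵢxᵢ:
  isobutane: x = 0.1270, y = 0.3863
  1-butene: x = 0.0667, y = 0.1757
  diethyl ether: x = 0.1955, y = 0.1646
  acetone: x = 0.3487, y = 0.1621
  chloroform: x = 0.2622, y = 0.1112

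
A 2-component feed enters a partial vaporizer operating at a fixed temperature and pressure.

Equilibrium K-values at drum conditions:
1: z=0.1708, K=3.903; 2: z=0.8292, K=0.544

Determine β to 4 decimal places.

Let β = V/F and solve Σ zᵢ(Kᵢ−1)/(1+β(Kᵢ−1)) = 0.
Feasibility: ΣzᵢKᵢ = 1.1177, Σzᵢ/Kᵢ = 1.5680 — both > 1, two phases present.
Iterate (Newton) starting at β = 0.68:
  β = 0.6800: g = -0.38134, g' = -0.5250 → β = 0.0000
  β = 0.0000: g = 0.11772, g' = -1.6118 → β = 0.0730
  β = 0.0730: g = 0.01796, g' = -1.1644 → β = 0.0885
  β = 0.0885: g = 0.00052, g' = -1.0985 → β = 0.0889
Converged at β = 0.0889.

β = 0.0889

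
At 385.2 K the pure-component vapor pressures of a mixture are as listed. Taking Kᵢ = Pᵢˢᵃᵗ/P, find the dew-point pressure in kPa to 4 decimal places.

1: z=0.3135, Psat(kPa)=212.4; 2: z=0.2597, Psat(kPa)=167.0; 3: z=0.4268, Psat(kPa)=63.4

Pdew = 102.4282 kPa

At the dew point ψ → 1, so Σzᵢ/Kᵢ = 1 with Kᵢ = Pᵢˢᵃᵗ/P ⇒ 1/P = Σzᵢ/Pᵢˢᵃᵗ.
1/P = 0.3135/212.4 + 0.2597/167.0 + 0.4268/63.4 = 0.0097629 ⇒ P = 102.4282 kPa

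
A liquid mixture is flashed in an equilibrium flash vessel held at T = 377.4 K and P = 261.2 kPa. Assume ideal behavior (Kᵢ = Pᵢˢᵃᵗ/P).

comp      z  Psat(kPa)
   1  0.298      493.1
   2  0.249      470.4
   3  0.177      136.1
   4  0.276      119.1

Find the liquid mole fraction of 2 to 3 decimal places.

Raoult's law: Kᵢ = Pᵢˢᵃᵗ/P = Pᵢˢᵃᵗ/261.2.
  K_1 = 493.1/261.2 = 1.88783, K_2 = 470.4/261.2 = 1.80092, K_3 = 136.1/261.2 = 0.52106, K_4 = 119.1/261.2 = 0.45597
Let ψ = V/F and solve Σ zᵢ(Kᵢ−1)/(1+ψ(Kᵢ−1)) = 0.
g(0) = ΣzᵢKᵢ − 1 = 0.229 and g(1) = 1 − Σzᵢ/Kᵢ = -0.241, so a root lies in (0, 1).
Iterate (Newton) starting at ψ = 0.5:
  ψ = 0.500: g = 0.0079, g' = -0.418 → ψ = 0.519
Converged at ψ = 0.519.
Compositions from xᵢ = zᵢ/(1+ψ(Kᵢ−1)), yᵢ = Kᵢxᵢ:
  1: x = 0.204, y = 0.385
  2: x = 0.176, y = 0.317
  3: x = 0.236, y = 0.123
  4: x = 0.385, y = 0.175

x_2 = 0.176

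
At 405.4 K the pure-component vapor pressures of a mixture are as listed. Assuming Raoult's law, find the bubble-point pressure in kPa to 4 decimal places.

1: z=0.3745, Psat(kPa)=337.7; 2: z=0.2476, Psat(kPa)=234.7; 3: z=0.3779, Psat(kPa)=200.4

At the bubble point ψ → 0, so ΣzᵢKᵢ = 1 with Kᵢ = Pᵢˢᵃᵗ/P ⇒ P = ΣzᵢPᵢˢᵃᵗ.
P = 0.3745·337.7 + 0.2476·234.7 + 0.3779·200.4 = 260.3115 kPa

Pbub = 260.3115 kPa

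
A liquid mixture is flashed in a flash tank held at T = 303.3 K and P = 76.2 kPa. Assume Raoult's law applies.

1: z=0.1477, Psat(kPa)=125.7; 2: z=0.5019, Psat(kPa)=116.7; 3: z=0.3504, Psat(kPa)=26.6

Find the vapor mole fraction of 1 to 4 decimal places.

Raoult's law: Kᵢ = Pᵢˢᵃᵗ/P = Pᵢˢᵃᵗ/76.2.
  K_1 = 125.7/76.2 = 1.649606, K_2 = 116.7/76.2 = 1.531496, K_3 = 26.6/76.2 = 0.349081
Let ψ = V/F and solve Σ zᵢ(Kᵢ−1)/(1+ψ(Kᵢ−1)) = 0.
Feasibility: ΣzᵢKᵢ = 1.1346, Σzᵢ/Kᵢ = 1.4210 — both > 1, two phases present.
Newton iteration, ψ⁰ = 0.5:
  ψ = 0.5000: g = -0.05495, g' = -0.4503 → ψ = 0.3780
  ψ = 0.3780: g = -0.00334, g' = -0.3996 → ψ = 0.3696
Converged at ψ = 0.3696.
Compositions from xᵢ = zᵢ/(1+ψ(Kᵢ−1)), yᵢ = Kᵢxᵢ:
  1: x = 0.1191, y = 0.1965
  2: x = 0.4195, y = 0.6425
  3: x = 0.4614, y = 0.1611

y_1 = 0.1965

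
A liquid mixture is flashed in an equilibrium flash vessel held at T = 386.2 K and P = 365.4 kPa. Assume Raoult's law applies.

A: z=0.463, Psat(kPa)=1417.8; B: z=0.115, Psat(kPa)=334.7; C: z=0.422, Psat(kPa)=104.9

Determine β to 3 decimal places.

Raoult's law: Kᵢ = Pᵢˢᵃᵗ/P = Pᵢˢᵃᵗ/365.4.
  K_A = 1417.8/365.4 = 3.88013, K_B = 334.7/365.4 = 0.91598, K_C = 104.9/365.4 = 0.28708
Let β = V/F and solve Σ zᵢ(Kᵢ−1)/(1+β(Kᵢ−1)) = 0.
Feasibility: ΣzᵢKᵢ = 2.023, Σzᵢ/Kᵢ = 1.715 — both > 1, two phases present.
Iterate (Newton) starting at β = 0.38:
  β = 0.380: g = 0.2141, g' = -1.280 → β = 0.547
  β = 0.547: g = 0.0142, g' = -1.156 → β = 0.560
Converged at β = 0.560.

β = 0.560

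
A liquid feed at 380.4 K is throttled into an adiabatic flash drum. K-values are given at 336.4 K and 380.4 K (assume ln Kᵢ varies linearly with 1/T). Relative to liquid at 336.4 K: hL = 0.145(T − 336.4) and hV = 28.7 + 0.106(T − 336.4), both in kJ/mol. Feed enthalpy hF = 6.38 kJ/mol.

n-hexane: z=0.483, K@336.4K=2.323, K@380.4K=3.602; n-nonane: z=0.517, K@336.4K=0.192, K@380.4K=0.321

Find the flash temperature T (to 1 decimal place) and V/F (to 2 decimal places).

T = 337.5 K, V/F = 0.22

Adiabatic flash: solve Rachford–Rice at each trial T, then check hF = ψ·hV(T) + (1−ψ)·hL(T).
  T = 336.4 K: K = (2.323, 0.192), RR gives ψ = 0.207, H_out = 5.941 kJ/mol
  T = 380.4 K: K = (3.602, 0.321), RR gives ψ = 0.513, H_out = 20.213 kJ/mol
  T = 358.4 K: K = (2.932, 0.252), RR gives ψ = 0.378, H_out = 13.722 kJ/mol
  T = 347.4 K: K = (2.619, 0.221), RR gives ψ = 0.301, H_out = 10.098 kJ/mol
  T = 341.9 K: K = (2.469, 0.206), RR gives ψ = 0.257, H_out = 8.106 kJ/mol
  T = 339.1 K: K = (2.394, 0.199), RR gives ψ = 0.232, H_out = 7.029 kJ/mol
  T = 337.8 K: K = (2.360, 0.196), RR gives ψ = 0.220, H_out = 6.511 kJ/mol
Linear interpolation between T = 336.4 (H_out = 5.941) and T = 337.8 (H_out = 6.511) on hF = 6.38 gives T ≈ 337.5 K, at which ψ = 0.22.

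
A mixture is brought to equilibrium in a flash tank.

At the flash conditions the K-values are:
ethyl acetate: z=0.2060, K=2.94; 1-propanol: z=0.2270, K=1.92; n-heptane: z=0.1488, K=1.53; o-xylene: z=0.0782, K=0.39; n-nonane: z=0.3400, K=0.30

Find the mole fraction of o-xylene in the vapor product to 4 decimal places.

Newton iteration, ψ⁰ = 0.58:
  ψ = 0.5800: g = -0.08995, g' = -0.8197 → ψ = 0.4703
  ψ = 0.4703: g = -0.00380, g' = -0.7598 → ψ = 0.4653
Converged at ψ = 0.4653.
Compositions from xᵢ = zᵢ/(1+ψ(Kᵢ−1)), yᵢ = Kᵢxᵢ:
  ethyl acetate: x = 0.1083, y = 0.3183
  1-propanol: x = 0.1590, y = 0.3052
  n-heptane: x = 0.1194, y = 0.1826
  o-xylene: x = 0.1092, y = 0.0426
  n-nonane: x = 0.5042, y = 0.1513

y_o-xylene = 0.0426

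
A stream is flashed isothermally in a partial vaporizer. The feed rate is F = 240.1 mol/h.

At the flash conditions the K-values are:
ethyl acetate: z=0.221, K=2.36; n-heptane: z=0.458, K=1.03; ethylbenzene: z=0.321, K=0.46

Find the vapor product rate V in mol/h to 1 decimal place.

Material balance + equilibrium reduce to Σ zᵢ(Kᵢ−1)/(1+ψ(Kᵢ−1)) = 0.
g(0) = ΣzᵢKᵢ − 1 = 0.141 and g(1) = 1 − Σzᵢ/Kᵢ = -0.236, so a root lies in (0, 1).
Iterate (Newton) starting at ψ = 0.34:
  ψ = 0.340: g = 0.0068, g' = -0.332 → ψ = 0.360
  ψ = 0.360: g = 0.0000, g' = -0.329 → ψ = 0.361
Converged at ψ = 0.361.
Then V = ψ·F = 0.3606·240.1 = 86.6 mol/h and L = F − V = 153.5 mol/h.

V = 86.6 mol/h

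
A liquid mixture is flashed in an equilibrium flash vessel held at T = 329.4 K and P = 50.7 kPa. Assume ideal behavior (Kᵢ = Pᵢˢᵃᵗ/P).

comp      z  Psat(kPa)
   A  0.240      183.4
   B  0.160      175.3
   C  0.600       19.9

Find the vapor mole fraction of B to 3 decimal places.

Raoult's law: Kᵢ = Pᵢˢᵃᵗ/P = Pᵢˢᵃᵗ/50.7.
  K_A = 183.4/50.7 = 3.61736, K_B = 175.3/50.7 = 3.45759, K_C = 19.9/50.7 = 0.39250
Material balance + equilibrium reduce to Σ zᵢ(Kᵢ−1)/(1+V/F(Kᵢ−1)) = 0.
Check two-phase: ΣzᵢKᵢ = 1.657 > 1 and Σzᵢ/Kᵢ = 1.641 > 1, so g(0) = 0.657 > 0 and g(1) = -0.641 < 0.
Newton iteration, V/F⁰ = 0.5:
  V/F = 0.500: g = -0.0750, g' = -0.960 → V/F = 0.422
  V/F = 0.422: g = 0.0015, g' = -1.005 → V/F = 0.423
Converged at V/F = 0.423.
Compositions from xᵢ = zᵢ/(1+V/F(Kᵢ−1)), yᵢ = Kᵢxᵢ:
  A: x = 0.114, y = 0.412
  B: x = 0.078, y = 0.271
  C: x = 0.808, y = 0.317

y_B = 0.271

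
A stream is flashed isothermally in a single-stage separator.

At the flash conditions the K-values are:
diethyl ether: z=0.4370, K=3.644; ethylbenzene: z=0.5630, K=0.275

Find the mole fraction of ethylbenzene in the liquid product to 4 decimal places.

Binary case is linear: z₁(K₁−1)(1+ψ(K₂−1)) + z₂(K₂−1)(1+ψ(K₁−1)) = 0
⇒ ψ = [z₁(K₁−1)+z₂(K₂−1)] / [−(K₁−1)(K₂−1)] = 0.74725/1.91690 = 0.3898
Compositions from xᵢ = zᵢ/(1+ψ(Kᵢ−1)), yᵢ = Kᵢxᵢ:
  diethyl ether: x = 0.2152, y = 0.7842
  ethylbenzene: x = 0.7848, y = 0.2158

x_ethylbenzene = 0.7848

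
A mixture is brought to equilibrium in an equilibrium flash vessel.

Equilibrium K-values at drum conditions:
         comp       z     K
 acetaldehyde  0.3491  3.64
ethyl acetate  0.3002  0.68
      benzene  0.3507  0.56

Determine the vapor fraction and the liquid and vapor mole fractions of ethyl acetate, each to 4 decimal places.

Newton iteration, ψ⁰ = 0.5:
  ψ = 0.5000: g = 0.08506, g' = -0.6072 → ψ = 0.6401
  ψ = 0.6401: g = 0.00702, g' = -0.5165 → ψ = 0.6537
  ψ = 0.6537: g = 0.00004, g' = -0.5104 → ψ = 0.6538
Converged at ψ = 0.6538.
Compositions from xᵢ = zᵢ/(1+ψ(Kᵢ−1)), yᵢ = Kᵢxᵢ:
  acetaldehyde: x = 0.1281, y = 0.4662
  ethyl acetate: x = 0.3796, y = 0.2581
  benzene: x = 0.4923, y = 0.2757

ψ = 0.6538, x_ethyl acetate = 0.3796, y_ethyl acetate = 0.2581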